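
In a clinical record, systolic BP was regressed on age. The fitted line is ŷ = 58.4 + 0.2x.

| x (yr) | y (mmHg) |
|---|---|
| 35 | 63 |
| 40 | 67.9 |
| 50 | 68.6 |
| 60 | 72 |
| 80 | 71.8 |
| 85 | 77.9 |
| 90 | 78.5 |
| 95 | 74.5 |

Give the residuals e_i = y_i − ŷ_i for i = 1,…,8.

-2.4, 1.5, 0.2, 1.6, -2.6, 2.5, 2.1, -2.9

x=35: ŷ = 58.4 + 0.2·35 = 65.4; e = 63 − 65.4 = -2.4
x=40: ŷ = 58.4 + 0.2·40 = 66.4; e = 67.9 − 66.4 = 1.5
x=50: ŷ = 58.4 + 0.2·50 = 68.4; e = 68.6 − 68.4 = 0.2
x=60: ŷ = 58.4 + 0.2·60 = 70.4; e = 72 − 70.4 = 1.6
x=80: ŷ = 58.4 + 0.2·80 = 74.4; e = 71.8 − 74.4 = -2.6
x=85: ŷ = 58.4 + 0.2·85 = 75.4; e = 77.9 − 75.4 = 2.5
x=90: ŷ = 58.4 + 0.2·90 = 76.4; e = 78.5 − 76.4 = 2.1
x=95: ŷ = 58.4 + 0.2·95 = 77.4; e = 74.5 − 77.4 = -2.9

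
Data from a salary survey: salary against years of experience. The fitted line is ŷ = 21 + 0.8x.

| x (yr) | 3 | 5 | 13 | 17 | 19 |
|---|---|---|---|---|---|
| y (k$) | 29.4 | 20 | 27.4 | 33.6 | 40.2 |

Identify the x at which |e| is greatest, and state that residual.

x = 3, e = 6

x=3: ŷ = 21 + 0.8·3 = 23.4; e = 29.4 − 23.4 = 6
x=5: ŷ = 21 + 0.8·5 = 25; e = 20 − 25 = -5
x=13: ŷ = 21 + 0.8·13 = 31.4; e = 27.4 − 31.4 = -4
x=17: ŷ = 21 + 0.8·17 = 34.6; e = 33.6 − 34.6 = -1
x=19: ŷ = 21 + 0.8·19 = 36.2; e = 40.2 − 36.2 = 4
Largest |e| is 6 at x = 3, residual 6.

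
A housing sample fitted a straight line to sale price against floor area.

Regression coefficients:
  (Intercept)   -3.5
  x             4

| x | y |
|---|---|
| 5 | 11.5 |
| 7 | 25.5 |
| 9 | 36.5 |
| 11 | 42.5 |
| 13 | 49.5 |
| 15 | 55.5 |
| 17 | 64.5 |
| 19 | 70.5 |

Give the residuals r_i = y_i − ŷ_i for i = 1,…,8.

-5, 1, 4, 2, 1, -1, 0, -2

x=5: ŷ = -3.5 + 4·5 = 16.5; r = 11.5 − 16.5 = -5
x=7: ŷ = -3.5 + 4·7 = 24.5; r = 25.5 − 24.5 = 1
x=9: ŷ = -3.5 + 4·9 = 32.5; r = 36.5 − 32.5 = 4
x=11: ŷ = -3.5 + 4·11 = 40.5; r = 42.5 − 40.5 = 2
x=13: ŷ = -3.5 + 4·13 = 48.5; r = 49.5 − 48.5 = 1
x=15: ŷ = -3.5 + 4·15 = 56.5; r = 55.5 − 56.5 = -1
x=17: ŷ = -3.5 + 4·17 = 64.5; r = 64.5 − 64.5 = 0
x=19: ŷ = -3.5 + 4·19 = 72.5; r = 70.5 − 72.5 = -2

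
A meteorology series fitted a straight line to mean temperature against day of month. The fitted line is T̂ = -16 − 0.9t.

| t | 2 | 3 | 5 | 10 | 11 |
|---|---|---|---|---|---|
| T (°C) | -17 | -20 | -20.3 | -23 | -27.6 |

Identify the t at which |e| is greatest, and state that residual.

t=2: T̂ = -16 − 0.9·2 = -17.8; e = -17 − (-17.8) = 0.8
t=3: T̂ = -16 − 0.9·3 = -18.7; e = -20 − (-18.7) = -1.3
t=5: T̂ = -16 − 0.9·5 = -20.5; e = -20.3 − (-20.5) = 0.2
t=10: T̂ = -16 − 0.9·10 = -25; e = -23 − (-25) = 2
t=11: T̂ = -16 − 0.9·11 = -25.9; e = -27.6 − (-25.9) = -1.7
Largest |e| is 2 at t = 10, residual 2.

t = 10, e = 2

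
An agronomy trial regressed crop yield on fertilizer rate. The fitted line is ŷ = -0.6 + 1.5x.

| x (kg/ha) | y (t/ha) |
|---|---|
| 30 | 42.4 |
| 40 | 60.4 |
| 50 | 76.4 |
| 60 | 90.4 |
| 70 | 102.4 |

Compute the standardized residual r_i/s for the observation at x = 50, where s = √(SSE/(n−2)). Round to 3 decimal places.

0.926

x=30: ŷ = -0.6 + 1.5·30 = 44.4; r = 42.4 − 44.4 = -2
x=40: ŷ = -0.6 + 1.5·40 = 59.4; r = 60.4 − 59.4 = 1
x=50: ŷ = -0.6 + 1.5·50 = 74.4; r = 76.4 − 74.4 = 2
x=60: ŷ = -0.6 + 1.5·60 = 89.4; r = 90.4 − 89.4 = 1
x=70: ŷ = -0.6 + 1.5·70 = 104.4; r = 102.4 − 104.4 = -2
SSE = 4 + 1 + 4 + 1 + 4 = 14
s = √(14/3) = 2.16025
r/s = 2 / 2.16025 = 0.926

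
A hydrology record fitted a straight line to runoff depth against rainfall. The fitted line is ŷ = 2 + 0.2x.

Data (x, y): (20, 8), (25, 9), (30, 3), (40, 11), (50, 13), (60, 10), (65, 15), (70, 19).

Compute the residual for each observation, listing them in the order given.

x=20: ŷ = 2 + 0.2·20 = 6; e = 8 − 6 = 2
x=25: ŷ = 2 + 0.2·25 = 7; e = 9 − 7 = 2
x=30: ŷ = 2 + 0.2·30 = 8; e = 3 − 8 = -5
x=40: ŷ = 2 + 0.2·40 = 10; e = 11 − 10 = 1
x=50: ŷ = 2 + 0.2·50 = 12; e = 13 − 12 = 1
x=60: ŷ = 2 + 0.2·60 = 14; e = 10 − 14 = -4
x=65: ŷ = 2 + 0.2·65 = 15; e = 15 − 15 = 0
x=70: ŷ = 2 + 0.2·70 = 16; e = 19 − 16 = 3

2, 2, -5, 1, 1, -4, 0, 3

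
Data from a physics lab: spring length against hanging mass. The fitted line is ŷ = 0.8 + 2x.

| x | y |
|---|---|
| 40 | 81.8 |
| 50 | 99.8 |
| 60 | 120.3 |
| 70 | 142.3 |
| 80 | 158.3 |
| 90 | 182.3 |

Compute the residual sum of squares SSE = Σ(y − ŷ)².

SSE = 13

x=40: ŷ = 0.8 + 2·40 = 80.8; r = 81.8 − 80.8 = 1
x=50: ŷ = 0.8 + 2·50 = 100.8; r = 99.8 − 100.8 = -1
x=60: ŷ = 0.8 + 2·60 = 120.8; r = 120.3 − 120.8 = -0.5
x=70: ŷ = 0.8 + 2·70 = 140.8; r = 142.3 − 140.8 = 1.5
x=80: ŷ = 0.8 + 2·80 = 160.8; r = 158.3 − 160.8 = -2.5
x=90: ŷ = 0.8 + 2·90 = 180.8; r = 182.3 − 180.8 = 1.5
SSE = 1 + 1 + 0.25 + 2.25 + 6.25 + 2.25 = 13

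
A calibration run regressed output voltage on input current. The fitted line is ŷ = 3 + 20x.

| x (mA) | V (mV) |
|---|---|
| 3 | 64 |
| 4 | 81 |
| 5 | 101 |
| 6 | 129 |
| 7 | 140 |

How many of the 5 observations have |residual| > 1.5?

x=3: ŷ = 3 + 20·3 = 63; e = 64 − 63 = 1
x=4: ŷ = 3 + 20·4 = 83; e = 81 − 83 = -2
x=5: ŷ = 3 + 20·5 = 103; e = 101 − 103 = -2
x=6: ŷ = 3 + 20·6 = 123; e = 129 − 123 = 6
x=7: ŷ = 3 + 20·7 = 143; e = 140 − 143 = -3
|e| > 1.5: x=4 (|e|=2), x=5 (|e|=2), x=6 (|e|=6), x=7 (|e|=3) → 4

4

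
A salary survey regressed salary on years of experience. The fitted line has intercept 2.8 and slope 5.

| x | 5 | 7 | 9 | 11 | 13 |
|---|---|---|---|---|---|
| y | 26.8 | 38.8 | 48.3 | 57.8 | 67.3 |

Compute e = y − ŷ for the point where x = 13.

e = -0.5

ŷ = 2.8 + 5·13 = 67.8
e = 67.3 − 67.8 = -0.5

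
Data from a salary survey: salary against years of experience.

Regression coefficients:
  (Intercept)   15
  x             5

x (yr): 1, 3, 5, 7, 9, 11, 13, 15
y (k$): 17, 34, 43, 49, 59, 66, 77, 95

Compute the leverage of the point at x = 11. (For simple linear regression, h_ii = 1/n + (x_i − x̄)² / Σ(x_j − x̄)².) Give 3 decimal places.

x̄ = (1 + 3 + 5 + 7 + 9 + 11 + 13 + 15)/8 = 8
Σ(x − x̄)² = 49 + 25 + 9 + 1 + 1 + 9 + 25 + 49 = 168
h = 1/8 + (3)²/168 = 0.125 + 0.0535714 = 0.179

h = 0.179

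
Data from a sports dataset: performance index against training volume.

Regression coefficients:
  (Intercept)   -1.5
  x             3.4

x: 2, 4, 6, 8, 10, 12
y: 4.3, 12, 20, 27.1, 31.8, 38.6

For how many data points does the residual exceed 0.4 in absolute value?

5

x=2: ŷ = -1.5 + 3.4·2 = 5.3; r = 4.3 − 5.3 = -1
x=4: ŷ = -1.5 + 3.4·4 = 12.1; r = 12 − 12.1 = -0.1
x=6: ŷ = -1.5 + 3.4·6 = 18.9; r = 20 − 18.9 = 1.1
x=8: ŷ = -1.5 + 3.4·8 = 25.7; r = 27.1 − 25.7 = 1.4
x=10: ŷ = -1.5 + 3.4·10 = 32.5; r = 31.8 − 32.5 = -0.7
x=12: ŷ = -1.5 + 3.4·12 = 39.3; r = 38.6 − 39.3 = -0.7
|r| > 0.4: x=2 (|r|=1), x=6 (|r|=1.1), x=8 (|r|=1.4), x=10 (|r|=0.7), x=12 (|r|=0.7) → 5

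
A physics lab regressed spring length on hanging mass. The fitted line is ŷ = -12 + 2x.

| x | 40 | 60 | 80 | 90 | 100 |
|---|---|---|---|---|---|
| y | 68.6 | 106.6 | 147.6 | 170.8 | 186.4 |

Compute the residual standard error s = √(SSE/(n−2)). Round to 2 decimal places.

s = 2.07

x=40: ŷ = -12 + 2·40 = 68; e = 68.6 − 68 = 0.6
x=60: ŷ = -12 + 2·60 = 108; e = 106.6 − 108 = -1.4
x=80: ŷ = -12 + 2·80 = 148; e = 147.6 − 148 = -0.4
x=90: ŷ = -12 + 2·90 = 168; e = 170.8 − 168 = 2.8
x=100: ŷ = -12 + 2·100 = 188; e = 186.4 − 188 = -1.6
SSE = 0.36 + 1.96 + 0.16 + 7.84 + 2.56 = 12.88
s = √(12.88/3) = √4.29333 ≈ 2.07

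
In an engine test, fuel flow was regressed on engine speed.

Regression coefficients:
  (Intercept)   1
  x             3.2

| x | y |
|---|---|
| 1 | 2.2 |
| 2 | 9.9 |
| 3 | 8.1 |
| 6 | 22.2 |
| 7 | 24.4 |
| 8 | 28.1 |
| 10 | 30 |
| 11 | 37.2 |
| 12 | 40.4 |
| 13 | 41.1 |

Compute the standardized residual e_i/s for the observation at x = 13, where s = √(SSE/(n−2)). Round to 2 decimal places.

-0.70

x=1: ŷ = 1 + 3.2·1 = 4.2; e = 2.2 − 4.2 = -2
x=2: ŷ = 1 + 3.2·2 = 7.4; e = 9.9 − 7.4 = 2.5
x=3: ŷ = 1 + 3.2·3 = 10.6; e = 8.1 − 10.6 = -2.5
x=6: ŷ = 1 + 3.2·6 = 20.2; e = 22.2 − 20.2 = 2
x=7: ŷ = 1 + 3.2·7 = 23.4; e = 24.4 − 23.4 = 1
x=8: ŷ = 1 + 3.2·8 = 26.6; e = 28.1 − 26.6 = 1.5
x=10: ŷ = 1 + 3.2·10 = 33; e = 30 − 33 = -3
x=11: ŷ = 1 + 3.2·11 = 36.2; e = 37.2 − 36.2 = 1
x=12: ŷ = 1 + 3.2·12 = 39.4; e = 40.4 − 39.4 = 1
x=13: ŷ = 1 + 3.2·13 = 42.6; e = 41.1 − 42.6 = -1.5
SSE = 4 + 6.25 + 6.25 + 4 + 1 + 2.25 + 9 + 1 + 1 + 2.25 = 37
s = √(37/8) = 2.15058
e/s = -1.5 / 2.15058 = -0.70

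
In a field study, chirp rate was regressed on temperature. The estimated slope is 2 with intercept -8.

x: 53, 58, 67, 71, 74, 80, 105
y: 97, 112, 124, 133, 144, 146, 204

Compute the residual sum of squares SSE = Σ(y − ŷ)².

x=53: ŷ = -8 + 2·53 = 98; r = 97 − 98 = -1
x=58: ŷ = -8 + 2·58 = 108; r = 112 − 108 = 4
x=67: ŷ = -8 + 2·67 = 126; r = 124 − 126 = -2
x=71: ŷ = -8 + 2·71 = 134; r = 133 − 134 = -1
x=74: ŷ = -8 + 2·74 = 140; r = 144 − 140 = 4
x=80: ŷ = -8 + 2·80 = 152; r = 146 − 152 = -6
x=105: ŷ = -8 + 2·105 = 202; r = 204 − 202 = 2
SSE = 1 + 16 + 4 + 1 + 16 + 36 + 4 = 78

SSE = 78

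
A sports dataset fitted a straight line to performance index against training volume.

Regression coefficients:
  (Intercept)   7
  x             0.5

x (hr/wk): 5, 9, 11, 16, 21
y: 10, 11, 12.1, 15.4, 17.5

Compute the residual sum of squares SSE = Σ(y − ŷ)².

SSE = 0.82

x=5: ŷ = 7 + 0.5·5 = 9.5; r = 10 − 9.5 = 0.5
x=9: ŷ = 7 + 0.5·9 = 11.5; r = 11 − 11.5 = -0.5
x=11: ŷ = 7 + 0.5·11 = 12.5; r = 12.1 − 12.5 = -0.4
x=16: ŷ = 7 + 0.5·16 = 15; r = 15.4 − 15 = 0.4
x=21: ŷ = 7 + 0.5·21 = 17.5; r = 17.5 − 17.5 = 0
SSE = 0.25 + 0.25 + 0.16 + 0.16 + 0 = 0.82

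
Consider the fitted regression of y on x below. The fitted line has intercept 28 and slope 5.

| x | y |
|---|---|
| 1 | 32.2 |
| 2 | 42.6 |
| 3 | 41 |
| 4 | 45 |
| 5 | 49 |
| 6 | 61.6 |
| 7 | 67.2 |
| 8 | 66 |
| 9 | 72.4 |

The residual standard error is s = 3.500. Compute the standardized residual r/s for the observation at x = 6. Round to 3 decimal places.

ŷ = 28 + 5·6 = 58
r = 61.6 − 58 = 3.6
r/s = 3.6 / 3.500 = 1.029

1.029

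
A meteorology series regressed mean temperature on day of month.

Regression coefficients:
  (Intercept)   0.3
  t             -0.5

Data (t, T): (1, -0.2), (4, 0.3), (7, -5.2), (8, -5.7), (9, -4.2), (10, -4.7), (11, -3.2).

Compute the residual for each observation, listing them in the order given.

0, 2, -2, -2, 0, 0, 2

t=1: ŷ = 0.3 − 0.5·1 = -0.2; r = -0.2 − (-0.2) = 0
t=4: ŷ = 0.3 − 0.5·4 = -1.7; r = 0.3 − (-1.7) = 2
t=7: ŷ = 0.3 − 0.5·7 = -3.2; r = -5.2 − (-3.2) = -2
t=8: ŷ = 0.3 − 0.5·8 = -3.7; r = -5.7 − (-3.7) = -2
t=9: ŷ = 0.3 − 0.5·9 = -4.2; r = -4.2 − (-4.2) = 0
t=10: ŷ = 0.3 − 0.5·10 = -4.7; r = -4.7 − (-4.7) = 0
t=11: ŷ = 0.3 − 0.5·11 = -5.2; r = -3.2 − (-5.2) = 2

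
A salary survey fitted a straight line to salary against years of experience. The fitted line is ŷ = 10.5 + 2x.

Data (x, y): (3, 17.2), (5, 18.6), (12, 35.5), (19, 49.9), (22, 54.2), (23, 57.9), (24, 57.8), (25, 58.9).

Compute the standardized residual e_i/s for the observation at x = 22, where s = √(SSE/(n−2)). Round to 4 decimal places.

-0.2107

x=3: ŷ = 10.5 + 2·3 = 16.5; e = 17.2 − 16.5 = 0.7
x=5: ŷ = 10.5 + 2·5 = 20.5; e = 18.6 − 20.5 = -1.9
x=12: ŷ = 10.5 + 2·12 = 34.5; e = 35.5 − 34.5 = 1
x=19: ŷ = 10.5 + 2·19 = 48.5; e = 49.9 − 48.5 = 1.4
x=22: ŷ = 10.5 + 2·22 = 54.5; e = 54.2 − 54.5 = -0.3
x=23: ŷ = 10.5 + 2·23 = 56.5; e = 57.9 − 56.5 = 1.4
x=24: ŷ = 10.5 + 2·24 = 58.5; e = 57.8 − 58.5 = -0.7
x=25: ŷ = 10.5 + 2·25 = 60.5; e = 58.9 − 60.5 = -1.6
SSE = 0.49 + 3.61 + 1 + 1.96 + 0.09 + 1.96 + 0.49 + 2.56 = 12.16
s = √(12.16/6) = 1.42361
e/s = -0.3 / 1.42361 = -0.2107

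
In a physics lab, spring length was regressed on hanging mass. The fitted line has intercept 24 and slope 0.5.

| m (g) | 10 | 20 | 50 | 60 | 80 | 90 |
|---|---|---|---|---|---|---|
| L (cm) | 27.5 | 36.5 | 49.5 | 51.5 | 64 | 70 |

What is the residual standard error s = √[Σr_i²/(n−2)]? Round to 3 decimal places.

s = 2.000

m=10: L̂ = 24 + 0.5·10 = 29; r = 27.5 − 29 = -1.5
m=20: L̂ = 24 + 0.5·20 = 34; r = 36.5 − 34 = 2.5
m=50: L̂ = 24 + 0.5·50 = 49; r = 49.5 − 49 = 0.5
m=60: L̂ = 24 + 0.5·60 = 54; r = 51.5 − 54 = -2.5
m=80: L̂ = 24 + 0.5·80 = 64; r = 64 − 64 = 0
m=90: L̂ = 24 + 0.5·90 = 69; r = 70 − 69 = 1
SSE = 2.25 + 6.25 + 0.25 + 6.25 + 0 + 1 = 16
s = √(16/4) = √4 ≈ 2.000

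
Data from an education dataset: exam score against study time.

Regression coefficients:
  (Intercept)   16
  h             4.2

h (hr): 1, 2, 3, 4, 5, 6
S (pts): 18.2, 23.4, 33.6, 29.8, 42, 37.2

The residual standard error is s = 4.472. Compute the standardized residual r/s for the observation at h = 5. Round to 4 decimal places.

Ŝ = 16 + 4.2·5 = 37
r = 42 − 37 = 5
r/s = 5 / 4.472 = 1.1181

1.1181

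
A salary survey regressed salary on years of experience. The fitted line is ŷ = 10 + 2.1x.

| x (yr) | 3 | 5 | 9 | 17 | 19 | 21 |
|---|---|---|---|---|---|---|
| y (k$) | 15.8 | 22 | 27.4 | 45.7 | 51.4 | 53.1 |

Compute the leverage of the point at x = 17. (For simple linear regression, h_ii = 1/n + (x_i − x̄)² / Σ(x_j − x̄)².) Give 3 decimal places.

h = 0.241

x̄ = (3 + 5 + 9 + 17 + 19 + 21)/6 = 12.3333
Σ(x − x̄)² = 87.1111 + 53.7778 + 11.1111 + 21.7778 + 44.4444 + 75.1111 = 293.333
h = 1/6 + (4.66667)²/293.333 = 0.166667 + 0.0742424 = 0.241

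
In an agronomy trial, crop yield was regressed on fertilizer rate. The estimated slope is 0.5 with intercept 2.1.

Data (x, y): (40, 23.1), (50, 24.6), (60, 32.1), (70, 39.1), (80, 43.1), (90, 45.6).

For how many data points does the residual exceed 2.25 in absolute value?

1

x=40: ŷ = 2.1 + 0.5·40 = 22.1; e = 23.1 − 22.1 = 1
x=50: ŷ = 2.1 + 0.5·50 = 27.1; e = 24.6 − 27.1 = -2.5
x=60: ŷ = 2.1 + 0.5·60 = 32.1; e = 32.1 − 32.1 = 0
x=70: ŷ = 2.1 + 0.5·70 = 37.1; e = 39.1 − 37.1 = 2
x=80: ŷ = 2.1 + 0.5·80 = 42.1; e = 43.1 − 42.1 = 1
x=90: ŷ = 2.1 + 0.5·90 = 47.1; e = 45.6 − 47.1 = -1.5
|e| > 2.25: x=50 (|e|=2.5) → 1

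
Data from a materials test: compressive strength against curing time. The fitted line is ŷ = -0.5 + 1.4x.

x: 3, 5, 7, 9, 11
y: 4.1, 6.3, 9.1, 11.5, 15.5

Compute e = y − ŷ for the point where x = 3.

ŷ = -0.5 + 1.4·3 = 3.7
e = 4.1 − 3.7 = 0.4

e = 0.4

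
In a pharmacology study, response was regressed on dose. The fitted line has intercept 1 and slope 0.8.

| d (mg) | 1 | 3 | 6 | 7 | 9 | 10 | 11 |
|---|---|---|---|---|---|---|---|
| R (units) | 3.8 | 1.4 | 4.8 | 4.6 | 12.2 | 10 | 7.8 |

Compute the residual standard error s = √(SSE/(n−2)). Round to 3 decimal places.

s = 2.608

d=1: R̂ = 1 + 0.8·1 = 1.8; e = 3.8 − 1.8 = 2
d=3: R̂ = 1 + 0.8·3 = 3.4; e = 1.4 − 3.4 = -2
d=6: R̂ = 1 + 0.8·6 = 5.8; e = 4.8 − 5.8 = -1
d=7: R̂ = 1 + 0.8·7 = 6.6; e = 4.6 − 6.6 = -2
d=9: R̂ = 1 + 0.8·9 = 8.2; e = 12.2 − 8.2 = 4
d=10: R̂ = 1 + 0.8·10 = 9; e = 10 − 9 = 1
d=11: R̂ = 1 + 0.8·11 = 9.8; e = 7.8 − 9.8 = -2
SSE = 4 + 4 + 1 + 4 + 16 + 1 + 4 = 34
s = √(34/5) = √6.8 ≈ 2.608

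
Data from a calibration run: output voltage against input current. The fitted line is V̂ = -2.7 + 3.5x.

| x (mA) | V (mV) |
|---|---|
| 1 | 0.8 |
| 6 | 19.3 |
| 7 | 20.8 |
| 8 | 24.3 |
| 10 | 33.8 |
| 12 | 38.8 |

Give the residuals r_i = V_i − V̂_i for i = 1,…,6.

x=1: V̂ = -2.7 + 3.5·1 = 0.8; r = 0.8 − 0.8 = 0
x=6: V̂ = -2.7 + 3.5·6 = 18.3; r = 19.3 − 18.3 = 1
x=7: V̂ = -2.7 + 3.5·7 = 21.8; r = 20.8 − 21.8 = -1
x=8: V̂ = -2.7 + 3.5·8 = 25.3; r = 24.3 − 25.3 = -1
x=10: V̂ = -2.7 + 3.5·10 = 32.3; r = 33.8 − 32.3 = 1.5
x=12: V̂ = -2.7 + 3.5·12 = 39.3; r = 38.8 − 39.3 = -0.5

0, 1, -1, -1, 1.5, -0.5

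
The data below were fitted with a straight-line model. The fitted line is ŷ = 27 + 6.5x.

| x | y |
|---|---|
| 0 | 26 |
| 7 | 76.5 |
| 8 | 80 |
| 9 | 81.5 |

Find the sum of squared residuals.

SSE = 34

x=0: ŷ = 27 + 6.5·0 = 27; e = 26 − 27 = -1
x=7: ŷ = 27 + 6.5·7 = 72.5; e = 76.5 − 72.5 = 4
x=8: ŷ = 27 + 6.5·8 = 79; e = 80 − 79 = 1
x=9: ŷ = 27 + 6.5·9 = 85.5; e = 81.5 − 85.5 = -4
SSE = 1 + 16 + 1 + 16 = 34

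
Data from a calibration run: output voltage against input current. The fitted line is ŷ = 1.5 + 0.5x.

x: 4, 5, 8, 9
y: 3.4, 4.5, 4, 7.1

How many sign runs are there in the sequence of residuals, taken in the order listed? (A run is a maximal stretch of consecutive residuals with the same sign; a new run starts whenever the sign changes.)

x=4: ŷ = 1.5 + 0.5·4 = 3.5; r = 3.4 − 3.5 = -0.1
x=5: ŷ = 1.5 + 0.5·5 = 4; r = 4.5 − 4 = 0.5
x=8: ŷ = 1.5 + 0.5·8 = 5.5; r = 4 − 5.5 = -1.5
x=9: ŷ = 1.5 + 0.5·9 = 6; r = 7.1 − 6 = 1.1
Signs: − + − +
Runs: −×1, +×1, −×1, +×1 → 4

4 runs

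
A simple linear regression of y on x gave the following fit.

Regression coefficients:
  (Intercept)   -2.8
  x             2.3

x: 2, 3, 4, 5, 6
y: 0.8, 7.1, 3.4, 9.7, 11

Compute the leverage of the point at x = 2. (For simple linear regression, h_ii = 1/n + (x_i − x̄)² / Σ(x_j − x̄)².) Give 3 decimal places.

x̄ = (2 + 3 + 4 + 5 + 6)/5 = 4
Σ(x − x̄)² = 4 + 1 + 0 + 1 + 4 = 10
h = 1/5 + (-2)²/10 = 0.2 + 0.4 = 0.600

h = 0.600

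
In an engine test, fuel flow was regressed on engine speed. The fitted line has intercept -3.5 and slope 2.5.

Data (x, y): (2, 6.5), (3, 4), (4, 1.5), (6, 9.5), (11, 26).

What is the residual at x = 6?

ŷ = -3.5 + 2.5·6 = 11.5
e = 9.5 − 11.5 = -2

e = -2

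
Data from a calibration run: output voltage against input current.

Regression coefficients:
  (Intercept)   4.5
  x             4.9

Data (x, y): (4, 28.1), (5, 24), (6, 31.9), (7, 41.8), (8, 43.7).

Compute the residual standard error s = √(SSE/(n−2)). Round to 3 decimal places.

s = 4.243

x=4: ŷ = 4.5 + 4.9·4 = 24.1; r = 28.1 − 24.1 = 4
x=5: ŷ = 4.5 + 4.9·5 = 29; r = 24 − 29 = -5
x=6: ŷ = 4.5 + 4.9·6 = 33.9; r = 31.9 − 33.9 = -2
x=7: ŷ = 4.5 + 4.9·7 = 38.8; r = 41.8 − 38.8 = 3
x=8: ŷ = 4.5 + 4.9·8 = 43.7; r = 43.7 − 43.7 = 0
SSE = 16 + 25 + 4 + 9 + 0 = 54
s = √(54/3) = √18 ≈ 4.243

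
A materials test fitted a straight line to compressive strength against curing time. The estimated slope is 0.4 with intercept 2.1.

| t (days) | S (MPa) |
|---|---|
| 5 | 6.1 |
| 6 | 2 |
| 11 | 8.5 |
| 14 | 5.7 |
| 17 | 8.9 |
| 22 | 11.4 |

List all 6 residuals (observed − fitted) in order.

2, -2.5, 2, -2, 0, 0.5

t=5: ŷ = 2.1 + 0.4·5 = 4.1; e = 6.1 − 4.1 = 2
t=6: ŷ = 2.1 + 0.4·6 = 4.5; e = 2 − 4.5 = -2.5
t=11: ŷ = 2.1 + 0.4·11 = 6.5; e = 8.5 − 6.5 = 2
t=14: ŷ = 2.1 + 0.4·14 = 7.7; e = 5.7 − 7.7 = -2
t=17: ŷ = 2.1 + 0.4·17 = 8.9; e = 8.9 − 8.9 = 0
t=22: ŷ = 2.1 + 0.4·22 = 10.9; e = 11.4 − 10.9 = 0.5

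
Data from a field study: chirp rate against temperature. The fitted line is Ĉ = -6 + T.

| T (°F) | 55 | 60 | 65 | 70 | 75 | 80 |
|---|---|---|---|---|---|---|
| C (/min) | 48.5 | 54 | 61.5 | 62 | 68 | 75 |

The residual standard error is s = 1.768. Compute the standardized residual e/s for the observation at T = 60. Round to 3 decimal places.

Ĉ = -6 + 60 = 54
e = 54 − 54 = 0
e/s = 0 / 1.768 = 0.000

0.000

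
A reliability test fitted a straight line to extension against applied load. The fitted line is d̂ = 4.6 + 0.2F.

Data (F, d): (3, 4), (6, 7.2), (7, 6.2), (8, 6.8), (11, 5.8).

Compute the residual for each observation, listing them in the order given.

-1.2, 1.4, 0.2, 0.6, -1

F=3: d̂ = 4.6 + 0.2·3 = 5.2; r = 4 − 5.2 = -1.2
F=6: d̂ = 4.6 + 0.2·6 = 5.8; r = 7.2 − 5.8 = 1.4
F=7: d̂ = 4.6 + 0.2·7 = 6; r = 6.2 − 6 = 0.2
F=8: d̂ = 4.6 + 0.2·8 = 6.2; r = 6.8 − 6.2 = 0.6
F=11: d̂ = 4.6 + 0.2·11 = 6.8; r = 5.8 − 6.8 = -1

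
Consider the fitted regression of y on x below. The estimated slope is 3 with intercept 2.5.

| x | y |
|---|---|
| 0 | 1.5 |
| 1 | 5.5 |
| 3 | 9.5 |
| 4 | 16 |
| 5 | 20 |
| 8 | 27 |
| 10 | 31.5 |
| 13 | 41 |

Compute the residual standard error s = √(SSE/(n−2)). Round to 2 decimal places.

s = 1.58

x=0: ŷ = 2.5 + 3·0 = 2.5; r = 1.5 − 2.5 = -1
x=1: ŷ = 2.5 + 3·1 = 5.5; r = 5.5 − 5.5 = 0
x=3: ŷ = 2.5 + 3·3 = 11.5; r = 9.5 − 11.5 = -2
x=4: ŷ = 2.5 + 3·4 = 14.5; r = 16 − 14.5 = 1.5
x=5: ŷ = 2.5 + 3·5 = 17.5; r = 20 − 17.5 = 2.5
x=8: ŷ = 2.5 + 3·8 = 26.5; r = 27 − 26.5 = 0.5
x=10: ŷ = 2.5 + 3·10 = 32.5; r = 31.5 − 32.5 = -1
x=13: ŷ = 2.5 + 3·13 = 41.5; r = 41 − 41.5 = -0.5
SSE = 1 + 0 + 4 + 2.25 + 6.25 + 0.25 + 1 + 0.25 = 15
s = √(15/6) = √2.5 ≈ 1.58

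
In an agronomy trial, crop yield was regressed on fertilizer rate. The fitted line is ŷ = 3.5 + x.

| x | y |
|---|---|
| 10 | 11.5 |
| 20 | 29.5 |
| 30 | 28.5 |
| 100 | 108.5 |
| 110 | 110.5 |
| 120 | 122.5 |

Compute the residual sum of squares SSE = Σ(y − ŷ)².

x=10: ŷ = 3.5 + 10 = 13.5; e = 11.5 − 13.5 = -2
x=20: ŷ = 3.5 + 20 = 23.5; e = 29.5 − 23.5 = 6
x=30: ŷ = 3.5 + 30 = 33.5; e = 28.5 − 33.5 = -5
x=100: ŷ = 3.5 + 100 = 103.5; e = 108.5 − 103.5 = 5
x=110: ŷ = 3.5 + 110 = 113.5; e = 110.5 − 113.5 = -3
x=120: ŷ = 3.5 + 120 = 123.5; e = 122.5 − 123.5 = -1
SSE = 4 + 36 + 25 + 25 + 9 + 1 = 100

SSE = 100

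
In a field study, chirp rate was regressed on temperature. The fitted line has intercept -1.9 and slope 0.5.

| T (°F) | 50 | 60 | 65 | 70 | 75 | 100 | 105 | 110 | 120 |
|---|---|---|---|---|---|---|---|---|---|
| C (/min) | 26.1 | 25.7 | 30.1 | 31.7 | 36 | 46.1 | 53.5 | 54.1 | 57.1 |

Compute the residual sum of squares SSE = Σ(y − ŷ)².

T=50: Ĉ = -1.9 + 0.5·50 = 23.1; r = 26.1 − 23.1 = 3
T=60: Ĉ = -1.9 + 0.5·60 = 28.1; r = 25.7 − 28.1 = -2.4
T=65: Ĉ = -1.9 + 0.5·65 = 30.6; r = 30.1 − 30.6 = -0.5
T=70: Ĉ = -1.9 + 0.5·70 = 33.1; r = 31.7 − 33.1 = -1.4
T=75: Ĉ = -1.9 + 0.5·75 = 35.6; r = 36 − 35.6 = 0.4
T=100: Ĉ = -1.9 + 0.5·100 = 48.1; r = 46.1 − 48.1 = -2
T=105: Ĉ = -1.9 + 0.5·105 = 50.6; r = 53.5 − 50.6 = 2.9
T=110: Ĉ = -1.9 + 0.5·110 = 53.1; r = 54.1 − 53.1 = 1
T=120: Ĉ = -1.9 + 0.5·120 = 58.1; r = 57.1 − 58.1 = -1
SSE = 9 + 5.76 + 0.25 + 1.96 + 0.16 + 4 + 8.41 + 1 + 1 = 31.54

SSE = 31.54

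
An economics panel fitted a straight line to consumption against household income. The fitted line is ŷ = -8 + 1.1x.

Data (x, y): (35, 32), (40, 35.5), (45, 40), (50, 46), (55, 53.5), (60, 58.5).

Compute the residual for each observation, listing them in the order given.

1.5, -0.5, -1.5, -1, 1, 0.5

x=35: ŷ = -8 + 1.1·35 = 30.5; r = 32 − 30.5 = 1.5
x=40: ŷ = -8 + 1.1·40 = 36; r = 35.5 − 36 = -0.5
x=45: ŷ = -8 + 1.1·45 = 41.5; r = 40 − 41.5 = -1.5
x=50: ŷ = -8 + 1.1·50 = 47; r = 46 − 47 = -1
x=55: ŷ = -8 + 1.1·55 = 52.5; r = 53.5 − 52.5 = 1
x=60: ŷ = -8 + 1.1·60 = 58; r = 58.5 − 58 = 0.5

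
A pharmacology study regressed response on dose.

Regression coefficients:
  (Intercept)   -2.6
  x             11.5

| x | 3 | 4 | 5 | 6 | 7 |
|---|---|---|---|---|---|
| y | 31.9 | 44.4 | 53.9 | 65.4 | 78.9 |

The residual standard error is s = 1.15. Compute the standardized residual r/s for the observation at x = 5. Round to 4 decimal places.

-0.8696

ŷ = -2.6 + 11.5·5 = 54.9
r = 53.9 − 54.9 = -1
r/s = -1 / 1.15 = -0.8696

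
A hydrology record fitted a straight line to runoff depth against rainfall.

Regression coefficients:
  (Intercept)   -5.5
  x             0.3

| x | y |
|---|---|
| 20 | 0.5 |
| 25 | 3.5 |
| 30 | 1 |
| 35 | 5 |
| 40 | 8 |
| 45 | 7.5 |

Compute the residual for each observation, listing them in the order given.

x=20: ŷ = -5.5 + 0.3·20 = 0.5; e = 0.5 − 0.5 = 0
x=25: ŷ = -5.5 + 0.3·25 = 2; e = 3.5 − 2 = 1.5
x=30: ŷ = -5.5 + 0.3·30 = 3.5; e = 1 − 3.5 = -2.5
x=35: ŷ = -5.5 + 0.3·35 = 5; e = 5 − 5 = 0
x=40: ŷ = -5.5 + 0.3·40 = 6.5; e = 8 − 6.5 = 1.5
x=45: ŷ = -5.5 + 0.3·45 = 8; e = 7.5 − 8 = -0.5

0, 1.5, -2.5, 0, 1.5, -0.5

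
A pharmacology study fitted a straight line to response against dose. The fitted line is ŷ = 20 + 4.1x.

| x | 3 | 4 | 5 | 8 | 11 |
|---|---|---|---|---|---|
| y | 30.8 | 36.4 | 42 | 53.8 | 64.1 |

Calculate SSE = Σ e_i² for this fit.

SSE = 6.5

x=3: ŷ = 20 + 4.1·3 = 32.3; e = 30.8 − 32.3 = -1.5
x=4: ŷ = 20 + 4.1·4 = 36.4; e = 36.4 − 36.4 = 0
x=5: ŷ = 20 + 4.1·5 = 40.5; e = 42 − 40.5 = 1.5
x=8: ŷ = 20 + 4.1·8 = 52.8; e = 53.8 − 52.8 = 1
x=11: ŷ = 20 + 4.1·11 = 65.1; e = 64.1 − 65.1 = -1
SSE = 2.25 + 0 + 2.25 + 1 + 1 = 6.5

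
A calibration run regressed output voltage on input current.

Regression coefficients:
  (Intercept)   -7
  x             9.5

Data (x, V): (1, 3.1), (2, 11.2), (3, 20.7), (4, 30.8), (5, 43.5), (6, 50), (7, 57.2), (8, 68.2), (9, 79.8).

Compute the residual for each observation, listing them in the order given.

x=1: V̂ = -7 + 9.5·1 = 2.5; r = 3.1 − 2.5 = 0.6
x=2: V̂ = -7 + 9.5·2 = 12; r = 11.2 − 12 = -0.8
x=3: V̂ = -7 + 9.5·3 = 21.5; r = 20.7 − 21.5 = -0.8
x=4: V̂ = -7 + 9.5·4 = 31; r = 30.8 − 31 = -0.2
x=5: V̂ = -7 + 9.5·5 = 40.5; r = 43.5 − 40.5 = 3
x=6: V̂ = -7 + 9.5·6 = 50; r = 50 − 50 = 0
x=7: V̂ = -7 + 9.5·7 = 59.5; r = 57.2 − 59.5 = -2.3
x=8: V̂ = -7 + 9.5·8 = 69; r = 68.2 − 69 = -0.8
x=9: V̂ = -7 + 9.5·9 = 78.5; r = 79.8 − 78.5 = 1.3

0.6, -0.8, -0.8, -0.2, 3, 0, -2.3, -0.8, 1.3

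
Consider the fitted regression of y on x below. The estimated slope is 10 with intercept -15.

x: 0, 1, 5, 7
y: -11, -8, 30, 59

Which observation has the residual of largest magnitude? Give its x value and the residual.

x=0: ŷ = -15 + 10·0 = -15; r = -11 − (-15) = 4
x=1: ŷ = -15 + 10·1 = -5; r = -8 − (-5) = -3
x=5: ŷ = -15 + 10·5 = 35; r = 30 − 35 = -5
x=7: ŷ = -15 + 10·7 = 55; r = 59 − 55 = 4
Largest |r| is 5 at x = 5, residual -5.

x = 5, r = -5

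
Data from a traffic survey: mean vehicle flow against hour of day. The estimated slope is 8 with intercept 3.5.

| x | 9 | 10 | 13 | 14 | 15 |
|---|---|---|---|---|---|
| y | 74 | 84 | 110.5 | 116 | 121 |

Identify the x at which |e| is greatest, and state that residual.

x = 13, e = 3

x=9: ŷ = 3.5 + 8·9 = 75.5; e = 74 − 75.5 = -1.5
x=10: ŷ = 3.5 + 8·10 = 83.5; e = 84 − 83.5 = 0.5
x=13: ŷ = 3.5 + 8·13 = 107.5; e = 110.5 − 107.5 = 3
x=14: ŷ = 3.5 + 8·14 = 115.5; e = 116 − 115.5 = 0.5
x=15: ŷ = 3.5 + 8·15 = 123.5; e = 121 − 123.5 = -2.5
Largest |e| is 3 at x = 13, residual 3.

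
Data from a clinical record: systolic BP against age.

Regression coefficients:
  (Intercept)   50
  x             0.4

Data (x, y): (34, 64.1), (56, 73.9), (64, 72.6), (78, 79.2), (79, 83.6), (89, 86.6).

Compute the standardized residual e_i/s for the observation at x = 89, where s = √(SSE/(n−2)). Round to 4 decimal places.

0.4417

x=34: ŷ = 50 + 0.4·34 = 63.6; e = 64.1 − 63.6 = 0.5
x=56: ŷ = 50 + 0.4·56 = 72.4; e = 73.9 − 72.4 = 1.5
x=64: ŷ = 50 + 0.4·64 = 75.6; e = 72.6 − 75.6 = -3
x=78: ŷ = 50 + 0.4·78 = 81.2; e = 79.2 − 81.2 = -2
x=79: ŷ = 50 + 0.4·79 = 81.6; e = 83.6 − 81.6 = 2
x=89: ŷ = 50 + 0.4·89 = 85.6; e = 86.6 − 85.6 = 1
SSE = 0.25 + 2.25 + 9 + 4 + 4 + 1 = 20.5
s = √(20.5/4) = 2.26385
e/s = 1 / 2.26385 = 0.4417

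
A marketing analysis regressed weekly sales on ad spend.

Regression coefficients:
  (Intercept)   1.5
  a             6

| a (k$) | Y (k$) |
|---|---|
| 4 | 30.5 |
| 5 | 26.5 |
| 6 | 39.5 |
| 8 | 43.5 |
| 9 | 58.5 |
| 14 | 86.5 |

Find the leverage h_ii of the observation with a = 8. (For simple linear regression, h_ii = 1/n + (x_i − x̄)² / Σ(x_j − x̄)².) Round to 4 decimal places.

ā = (4 + 5 + 6 + 8 + 9 + 14)/6 = 7.66667
Σ(a − ā)² = 13.4444 + 7.11111 + 2.77778 + 0.111111 + 1.77778 + 40.1111 = 65.3333
h = 1/6 + (0.333333)²/65.3333 = 0.166667 + 0.00170068 = 0.1684

h = 0.1684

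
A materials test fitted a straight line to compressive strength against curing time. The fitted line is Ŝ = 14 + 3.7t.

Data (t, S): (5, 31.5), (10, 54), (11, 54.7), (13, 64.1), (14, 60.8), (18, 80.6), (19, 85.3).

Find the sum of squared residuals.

t=5: Ŝ = 14 + 3.7·5 = 32.5; e = 31.5 − 32.5 = -1
t=10: Ŝ = 14 + 3.7·10 = 51; e = 54 − 51 = 3
t=11: Ŝ = 14 + 3.7·11 = 54.7; e = 54.7 − 54.7 = 0
t=13: Ŝ = 14 + 3.7·13 = 62.1; e = 64.1 − 62.1 = 2
t=14: Ŝ = 14 + 3.7·14 = 65.8; e = 60.8 − 65.8 = -5
t=18: Ŝ = 14 + 3.7·18 = 80.6; e = 80.6 − 80.6 = 0
t=19: Ŝ = 14 + 3.7·19 = 84.3; e = 85.3 − 84.3 = 1
SSE = 1 + 9 + 0 + 4 + 25 + 0 + 1 = 40

SSE = 40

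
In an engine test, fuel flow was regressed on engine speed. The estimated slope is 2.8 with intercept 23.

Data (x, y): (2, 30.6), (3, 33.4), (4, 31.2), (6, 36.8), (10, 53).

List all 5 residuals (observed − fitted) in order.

x=2: ŷ = 23 + 2.8·2 = 28.6; e = 30.6 − 28.6 = 2
x=3: ŷ = 23 + 2.8·3 = 31.4; e = 33.4 − 31.4 = 2
x=4: ŷ = 23 + 2.8·4 = 34.2; e = 31.2 − 34.2 = -3
x=6: ŷ = 23 + 2.8·6 = 39.8; e = 36.8 − 39.8 = -3
x=10: ŷ = 23 + 2.8·10 = 51; e = 53 − 51 = 2

2, 2, -3, -3, 2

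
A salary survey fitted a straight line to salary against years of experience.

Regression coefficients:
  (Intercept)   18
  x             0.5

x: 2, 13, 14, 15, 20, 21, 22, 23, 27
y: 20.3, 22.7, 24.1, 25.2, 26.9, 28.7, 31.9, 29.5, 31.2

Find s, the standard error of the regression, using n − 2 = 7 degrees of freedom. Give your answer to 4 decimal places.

x=2: ŷ = 18 + 0.5·2 = 19; e = 20.3 − 19 = 1.3
x=13: ŷ = 18 + 0.5·13 = 24.5; e = 22.7 − 24.5 = -1.8
x=14: ŷ = 18 + 0.5·14 = 25; e = 24.1 − 25 = -0.9
x=15: ŷ = 18 + 0.5·15 = 25.5; e = 25.2 − 25.5 = -0.3
x=20: ŷ = 18 + 0.5·20 = 28; e = 26.9 − 28 = -1.1
x=21: ŷ = 18 + 0.5·21 = 28.5; e = 28.7 − 28.5 = 0.2
x=22: ŷ = 18 + 0.5·22 = 29; e = 31.9 − 29 = 2.9
x=23: ŷ = 18 + 0.5·23 = 29.5; e = 29.5 − 29.5 = 0
x=27: ŷ = 18 + 0.5·27 = 31.5; e = 31.2 − 31.5 = -0.3
SSE = 1.69 + 3.24 + 0.81 + 0.09 + 1.21 + 0.04 + 8.41 + 0 + 0.09 = 15.58
s = √(15.58/7) = √2.22571 ≈ 1.4919

s = 1.4919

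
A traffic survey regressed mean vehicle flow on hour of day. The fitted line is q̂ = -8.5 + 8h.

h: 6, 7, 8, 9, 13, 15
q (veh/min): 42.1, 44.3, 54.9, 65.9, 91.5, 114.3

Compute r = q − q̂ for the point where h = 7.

r = -3.2

q̂ = -8.5 + 8·7 = 47.5
r = 44.3 − 47.5 = -3.2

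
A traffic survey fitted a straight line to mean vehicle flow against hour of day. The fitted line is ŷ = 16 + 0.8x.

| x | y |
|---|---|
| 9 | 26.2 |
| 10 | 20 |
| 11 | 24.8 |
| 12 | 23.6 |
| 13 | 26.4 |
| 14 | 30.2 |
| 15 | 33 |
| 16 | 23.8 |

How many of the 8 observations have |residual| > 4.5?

x=9: ŷ = 16 + 0.8·9 = 23.2; r = 26.2 − 23.2 = 3
x=10: ŷ = 16 + 0.8·10 = 24; r = 20 − 24 = -4
x=11: ŷ = 16 + 0.8·11 = 24.8; r = 24.8 − 24.8 = 0
x=12: ŷ = 16 + 0.8·12 = 25.6; r = 23.6 − 25.6 = -2
x=13: ŷ = 16 + 0.8·13 = 26.4; r = 26.4 − 26.4 = 0
x=14: ŷ = 16 + 0.8·14 = 27.2; r = 30.2 − 27.2 = 3
x=15: ŷ = 16 + 0.8·15 = 28; r = 33 − 28 = 5
x=16: ŷ = 16 + 0.8·16 = 28.8; r = 23.8 − 28.8 = -5
|r| > 4.5: x=15 (|r|=5), x=16 (|r|=5) → 2

2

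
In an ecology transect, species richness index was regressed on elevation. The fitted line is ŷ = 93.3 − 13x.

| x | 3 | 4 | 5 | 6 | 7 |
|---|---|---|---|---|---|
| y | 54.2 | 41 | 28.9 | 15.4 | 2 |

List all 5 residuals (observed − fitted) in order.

-0.1, -0.3, 0.6, 0.1, -0.3

x=3: ŷ = 93.3 − 13·3 = 54.3; e = 54.2 − 54.3 = -0.1
x=4: ŷ = 93.3 − 13·4 = 41.3; e = 41 − 41.3 = -0.3
x=5: ŷ = 93.3 − 13·5 = 28.3; e = 28.9 − 28.3 = 0.6
x=6: ŷ = 93.3 − 13·6 = 15.3; e = 15.4 − 15.3 = 0.1
x=7: ŷ = 93.3 − 13·7 = 2.3; e = 2 − 2.3 = -0.3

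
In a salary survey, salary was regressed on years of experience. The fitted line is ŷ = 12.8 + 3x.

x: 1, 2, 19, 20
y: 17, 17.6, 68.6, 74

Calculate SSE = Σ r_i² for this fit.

SSE = 5.76

x=1: ŷ = 12.8 + 3·1 = 15.8; r = 17 − 15.8 = 1.2
x=2: ŷ = 12.8 + 3·2 = 18.8; r = 17.6 − 18.8 = -1.2
x=19: ŷ = 12.8 + 3·19 = 69.8; r = 68.6 − 69.8 = -1.2
x=20: ŷ = 12.8 + 3·20 = 72.8; r = 74 − 72.8 = 1.2
SSE = 1.44 + 1.44 + 1.44 + 1.44 = 5.76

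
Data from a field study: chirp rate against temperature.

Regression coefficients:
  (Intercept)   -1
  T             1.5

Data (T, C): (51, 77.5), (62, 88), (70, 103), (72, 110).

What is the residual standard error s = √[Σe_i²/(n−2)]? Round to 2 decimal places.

T=51: Ĉ = -1 + 1.5·51 = 75.5; e = 77.5 − 75.5 = 2
T=62: Ĉ = -1 + 1.5·62 = 92; e = 88 − 92 = -4
T=70: Ĉ = -1 + 1.5·70 = 104; e = 103 − 104 = -1
T=72: Ĉ = -1 + 1.5·72 = 107; e = 110 − 107 = 3
SSE = 4 + 16 + 1 + 9 = 30
s = √(30/2) = √15 ≈ 3.87

s = 3.87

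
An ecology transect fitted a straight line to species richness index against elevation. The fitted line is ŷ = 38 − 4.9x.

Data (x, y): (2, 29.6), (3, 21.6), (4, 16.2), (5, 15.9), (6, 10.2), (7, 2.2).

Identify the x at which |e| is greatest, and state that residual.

x = 5, e = 2.4

x=2: ŷ = 38 − 4.9·2 = 28.2; e = 29.6 − 28.2 = 1.4
x=3: ŷ = 38 − 4.9·3 = 23.3; e = 21.6 − 23.3 = -1.7
x=4: ŷ = 38 − 4.9·4 = 18.4; e = 16.2 − 18.4 = -2.2
x=5: ŷ = 38 − 4.9·5 = 13.5; e = 15.9 − 13.5 = 2.4
x=6: ŷ = 38 − 4.9·6 = 8.6; e = 10.2 − 8.6 = 1.6
x=7: ŷ = 38 − 4.9·7 = 3.7; e = 2.2 − 3.7 = -1.5
Largest |e| is 2.4 at x = 5, residual 2.4.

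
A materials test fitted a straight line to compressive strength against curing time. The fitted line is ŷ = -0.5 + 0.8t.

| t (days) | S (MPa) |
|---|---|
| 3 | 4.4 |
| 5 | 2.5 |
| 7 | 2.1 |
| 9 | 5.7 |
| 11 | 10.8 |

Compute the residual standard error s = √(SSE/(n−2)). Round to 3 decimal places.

t=3: ŷ = -0.5 + 0.8·3 = 1.9; r = 4.4 − 1.9 = 2.5
t=5: ŷ = -0.5 + 0.8·5 = 3.5; r = 2.5 − 3.5 = -1
t=7: ŷ = -0.5 + 0.8·7 = 5.1; r = 2.1 − 5.1 = -3
t=9: ŷ = -0.5 + 0.8·9 = 6.7; r = 5.7 − 6.7 = -1
t=11: ŷ = -0.5 + 0.8·11 = 8.3; r = 10.8 − 8.3 = 2.5
SSE = 6.25 + 1 + 9 + 1 + 6.25 = 23.5
s = √(23.5/3) = √7.83333 ≈ 2.799

s = 2.799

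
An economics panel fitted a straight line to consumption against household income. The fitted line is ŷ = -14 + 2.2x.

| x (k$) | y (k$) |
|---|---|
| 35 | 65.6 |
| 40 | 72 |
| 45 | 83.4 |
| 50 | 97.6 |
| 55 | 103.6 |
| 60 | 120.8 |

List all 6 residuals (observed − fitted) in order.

2.6, -2, -1.6, 1.6, -3.4, 2.8

x=35: ŷ = -14 + 2.2·35 = 63; r = 65.6 − 63 = 2.6
x=40: ŷ = -14 + 2.2·40 = 74; r = 72 − 74 = -2
x=45: ŷ = -14 + 2.2·45 = 85; r = 83.4 − 85 = -1.6
x=50: ŷ = -14 + 2.2·50 = 96; r = 97.6 − 96 = 1.6
x=55: ŷ = -14 + 2.2·55 = 107; r = 103.6 − 107 = -3.4
x=60: ŷ = -14 + 2.2·60 = 118; r = 120.8 − 118 = 2.8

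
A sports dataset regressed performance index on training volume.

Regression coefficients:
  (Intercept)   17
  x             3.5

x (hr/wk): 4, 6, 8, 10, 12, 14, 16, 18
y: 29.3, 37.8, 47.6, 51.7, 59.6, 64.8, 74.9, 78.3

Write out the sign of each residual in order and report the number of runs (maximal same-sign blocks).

7 runs

x=4: ŷ = 17 + 3.5·4 = 31; r = 29.3 − 31 = -1.7
x=6: ŷ = 17 + 3.5·6 = 38; r = 37.8 − 38 = -0.2
x=8: ŷ = 17 + 3.5·8 = 45; r = 47.6 − 45 = 2.6
x=10: ŷ = 17 + 3.5·10 = 52; r = 51.7 − 52 = -0.3
x=12: ŷ = 17 + 3.5·12 = 59; r = 59.6 − 59 = 0.6
x=14: ŷ = 17 + 3.5·14 = 66; r = 64.8 − 66 = -1.2
x=16: ŷ = 17 + 3.5·16 = 73; r = 74.9 − 73 = 1.9
x=18: ŷ = 17 + 3.5·18 = 80; r = 78.3 − 80 = -1.7
Signs: − − + − + − + −
Runs: −×2, +×1, −×1, +×1, −×1, +×1, −×1 → 7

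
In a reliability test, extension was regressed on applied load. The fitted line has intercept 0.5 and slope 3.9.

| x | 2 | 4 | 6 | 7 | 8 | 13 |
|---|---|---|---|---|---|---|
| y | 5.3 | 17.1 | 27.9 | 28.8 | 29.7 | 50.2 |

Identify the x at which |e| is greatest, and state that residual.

x=2: ŷ = 0.5 + 3.9·2 = 8.3; e = 5.3 − 8.3 = -3
x=4: ŷ = 0.5 + 3.9·4 = 16.1; e = 17.1 − 16.1 = 1
x=6: ŷ = 0.5 + 3.9·6 = 23.9; e = 27.9 − 23.9 = 4
x=7: ŷ = 0.5 + 3.9·7 = 27.8; e = 28.8 − 27.8 = 1
x=8: ŷ = 0.5 + 3.9·8 = 31.7; e = 29.7 − 31.7 = -2
x=13: ŷ = 0.5 + 3.9·13 = 51.2; e = 50.2 − 51.2 = -1
Largest |e| is 4 at x = 6, residual 4.

x = 6, e = 4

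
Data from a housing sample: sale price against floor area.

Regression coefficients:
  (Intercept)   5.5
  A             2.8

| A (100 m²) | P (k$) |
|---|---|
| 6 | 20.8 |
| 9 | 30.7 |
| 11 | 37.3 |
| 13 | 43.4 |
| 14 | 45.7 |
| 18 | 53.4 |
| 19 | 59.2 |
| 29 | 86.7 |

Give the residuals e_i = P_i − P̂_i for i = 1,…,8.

-1.5, 0, 1, 1.5, 1, -2.5, 0.5, 0

A=6: P̂ = 5.5 + 2.8·6 = 22.3; e = 20.8 − 22.3 = -1.5
A=9: P̂ = 5.5 + 2.8·9 = 30.7; e = 30.7 − 30.7 = 0
A=11: P̂ = 5.5 + 2.8·11 = 36.3; e = 37.3 − 36.3 = 1
A=13: P̂ = 5.5 + 2.8·13 = 41.9; e = 43.4 − 41.9 = 1.5
A=14: P̂ = 5.5 + 2.8·14 = 44.7; e = 45.7 − 44.7 = 1
A=18: P̂ = 5.5 + 2.8·18 = 55.9; e = 53.4 − 55.9 = -2.5
A=19: P̂ = 5.5 + 2.8·19 = 58.7; e = 59.2 − 58.7 = 0.5
A=29: P̂ = 5.5 + 2.8·29 = 86.7; e = 86.7 − 86.7 = 0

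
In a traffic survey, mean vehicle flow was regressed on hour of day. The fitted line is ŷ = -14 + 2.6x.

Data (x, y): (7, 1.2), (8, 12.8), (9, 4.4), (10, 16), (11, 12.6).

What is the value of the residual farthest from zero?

e = 6

x=7: ŷ = -14 + 2.6·7 = 4.2; e = 1.2 − 4.2 = -3
x=8: ŷ = -14 + 2.6·8 = 6.8; e = 12.8 − 6.8 = 6
x=9: ŷ = -14 + 2.6·9 = 9.4; e = 4.4 − 9.4 = -5
x=10: ŷ = -14 + 2.6·10 = 12; e = 16 − 12 = 4
x=11: ŷ = -14 + 2.6·11 = 14.6; e = 12.6 − 14.6 = -2
Largest |e| is 6 at x = 8, residual 6.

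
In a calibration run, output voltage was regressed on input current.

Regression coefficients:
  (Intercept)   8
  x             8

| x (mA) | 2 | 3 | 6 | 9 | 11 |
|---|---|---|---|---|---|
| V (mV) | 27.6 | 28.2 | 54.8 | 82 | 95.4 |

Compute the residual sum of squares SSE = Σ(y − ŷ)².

x=2: ŷ = 8 + 8·2 = 24; r = 27.6 − 24 = 3.6
x=3: ŷ = 8 + 8·3 = 32; r = 28.2 − 32 = -3.8
x=6: ŷ = 8 + 8·6 = 56; r = 54.8 − 56 = -1.2
x=9: ŷ = 8 + 8·9 = 80; r = 82 − 80 = 2
x=11: ŷ = 8 + 8·11 = 96; r = 95.4 − 96 = -0.6
SSE = 12.96 + 14.44 + 1.44 + 4 + 0.36 = 33.2

SSE = 33.2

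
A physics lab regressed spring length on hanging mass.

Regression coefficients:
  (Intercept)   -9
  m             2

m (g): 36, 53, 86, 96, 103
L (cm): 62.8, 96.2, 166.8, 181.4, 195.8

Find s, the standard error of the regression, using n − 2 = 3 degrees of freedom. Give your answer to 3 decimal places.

s = 2.525

m=36: ŷ = -9 + 2·36 = 63; r = 62.8 − 63 = -0.2
m=53: ŷ = -9 + 2·53 = 97; r = 96.2 − 97 = -0.8
m=86: ŷ = -9 + 2·86 = 163; r = 166.8 − 163 = 3.8
m=96: ŷ = -9 + 2·96 = 183; r = 181.4 − 183 = -1.6
m=103: ŷ = -9 + 2·103 = 197; r = 195.8 − 197 = -1.2
SSE = 0.04 + 0.64 + 14.44 + 2.56 + 1.44 = 19.12
s = √(19.12/3) = √6.37333 ≈ 2.525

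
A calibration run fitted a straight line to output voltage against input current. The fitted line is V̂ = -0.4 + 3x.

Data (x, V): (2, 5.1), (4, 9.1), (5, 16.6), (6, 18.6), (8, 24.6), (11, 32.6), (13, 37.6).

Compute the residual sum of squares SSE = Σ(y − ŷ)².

x=2: V̂ = -0.4 + 3·2 = 5.6; r = 5.1 − 5.6 = -0.5
x=4: V̂ = -0.4 + 3·4 = 11.6; r = 9.1 − 11.6 = -2.5
x=5: V̂ = -0.4 + 3·5 = 14.6; r = 16.6 − 14.6 = 2
x=6: V̂ = -0.4 + 3·6 = 17.6; r = 18.6 − 17.6 = 1
x=8: V̂ = -0.4 + 3·8 = 23.6; r = 24.6 − 23.6 = 1
x=11: V̂ = -0.4 + 3·11 = 32.6; r = 32.6 − 32.6 = 0
x=13: V̂ = -0.4 + 3·13 = 38.6; r = 37.6 − 38.6 = -1
SSE = 0.25 + 6.25 + 4 + 1 + 1 + 0 + 1 = 13.5

SSE = 13.5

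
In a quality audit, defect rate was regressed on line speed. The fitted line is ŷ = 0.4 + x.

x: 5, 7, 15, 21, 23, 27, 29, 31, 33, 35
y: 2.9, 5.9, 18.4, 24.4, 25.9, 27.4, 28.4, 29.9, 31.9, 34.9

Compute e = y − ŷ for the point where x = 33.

e = -1.5

ŷ = 0.4 + 33 = 33.4
e = 31.9 − 33.4 = -1.5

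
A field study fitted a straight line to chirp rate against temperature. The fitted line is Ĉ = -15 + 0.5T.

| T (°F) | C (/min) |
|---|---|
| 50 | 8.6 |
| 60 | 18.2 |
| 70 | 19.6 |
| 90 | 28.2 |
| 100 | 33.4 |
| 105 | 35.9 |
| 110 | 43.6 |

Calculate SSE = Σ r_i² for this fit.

T=50: Ĉ = -15 + 0.5·50 = 10; r = 8.6 − 10 = -1.4
T=60: Ĉ = -15 + 0.5·60 = 15; r = 18.2 − 15 = 3.2
T=70: Ĉ = -15 + 0.5·70 = 20; r = 19.6 − 20 = -0.4
T=90: Ĉ = -15 + 0.5·90 = 30; r = 28.2 − 30 = -1.8
T=100: Ĉ = -15 + 0.5·100 = 35; r = 33.4 − 35 = -1.6
T=105: Ĉ = -15 + 0.5·105 = 37.5; r = 35.9 − 37.5 = -1.6
T=110: Ĉ = -15 + 0.5·110 = 40; r = 43.6 − 40 = 3.6
SSE = 1.96 + 10.24 + 0.16 + 3.24 + 2.56 + 2.56 + 12.96 = 33.68

SSE = 33.68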